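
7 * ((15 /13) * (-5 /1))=-40.38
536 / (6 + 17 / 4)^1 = 2144 / 41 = 52.29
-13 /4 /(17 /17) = -13 /4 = -3.25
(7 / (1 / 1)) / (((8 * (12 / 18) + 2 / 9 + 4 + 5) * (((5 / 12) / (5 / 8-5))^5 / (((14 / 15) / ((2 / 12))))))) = -1801088541 / 5240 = -343719.19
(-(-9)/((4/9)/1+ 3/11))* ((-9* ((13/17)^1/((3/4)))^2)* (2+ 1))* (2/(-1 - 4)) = 14455584/102595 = 140.90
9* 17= 153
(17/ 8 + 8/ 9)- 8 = -359/ 72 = -4.99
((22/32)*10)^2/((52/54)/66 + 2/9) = 2695275/13504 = 199.59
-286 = -286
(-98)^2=9604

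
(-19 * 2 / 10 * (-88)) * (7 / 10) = 5852 / 25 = 234.08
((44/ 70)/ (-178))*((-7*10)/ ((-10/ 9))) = -99/ 445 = -0.22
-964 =-964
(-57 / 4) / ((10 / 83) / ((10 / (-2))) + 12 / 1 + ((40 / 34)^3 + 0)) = -7747801 / 7396696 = -1.05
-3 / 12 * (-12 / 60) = 1 / 20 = 0.05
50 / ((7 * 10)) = 5 / 7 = 0.71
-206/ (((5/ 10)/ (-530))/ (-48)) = -10481280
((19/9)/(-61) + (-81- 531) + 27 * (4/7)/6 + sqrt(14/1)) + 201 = -1569724/3843 + sqrt(14) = -404.72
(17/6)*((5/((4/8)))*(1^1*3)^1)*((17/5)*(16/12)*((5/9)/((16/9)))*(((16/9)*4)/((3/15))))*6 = 231200/9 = 25688.89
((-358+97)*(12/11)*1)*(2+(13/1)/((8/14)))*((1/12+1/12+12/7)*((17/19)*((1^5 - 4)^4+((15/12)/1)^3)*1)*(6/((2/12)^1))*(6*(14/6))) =-150735055167/304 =-495838997.26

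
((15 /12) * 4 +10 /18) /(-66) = -25 /297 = -0.08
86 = 86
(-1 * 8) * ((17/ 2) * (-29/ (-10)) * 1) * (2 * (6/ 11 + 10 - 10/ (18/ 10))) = -974168/ 495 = -1968.02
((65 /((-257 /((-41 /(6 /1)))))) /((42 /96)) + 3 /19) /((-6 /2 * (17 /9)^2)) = -3791439 /9878309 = -0.38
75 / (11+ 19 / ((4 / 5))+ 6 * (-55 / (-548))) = 41100 / 19373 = 2.12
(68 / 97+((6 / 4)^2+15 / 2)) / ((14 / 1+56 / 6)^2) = 0.02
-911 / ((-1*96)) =911 / 96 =9.49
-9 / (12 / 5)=-15 / 4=-3.75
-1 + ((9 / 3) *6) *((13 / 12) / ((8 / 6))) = 109 / 8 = 13.62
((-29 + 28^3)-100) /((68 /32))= 174584 /17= 10269.65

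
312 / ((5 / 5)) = 312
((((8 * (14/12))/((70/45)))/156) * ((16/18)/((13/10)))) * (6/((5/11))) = 176/507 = 0.35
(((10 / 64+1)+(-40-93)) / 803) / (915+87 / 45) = -63285 / 353422784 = -0.00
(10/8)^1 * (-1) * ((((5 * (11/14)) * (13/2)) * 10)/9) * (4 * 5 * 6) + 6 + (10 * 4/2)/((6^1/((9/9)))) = -89179/21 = -4246.62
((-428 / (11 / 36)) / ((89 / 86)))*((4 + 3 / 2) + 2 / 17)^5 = -10525956694888959 / 1390040003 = -7572412.79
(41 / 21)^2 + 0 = 1681 / 441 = 3.81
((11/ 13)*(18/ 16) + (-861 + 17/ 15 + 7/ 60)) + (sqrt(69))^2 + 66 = -75275/ 104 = -723.80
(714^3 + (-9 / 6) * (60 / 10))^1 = 363994335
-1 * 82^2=-6724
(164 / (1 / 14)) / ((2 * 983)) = 1148 / 983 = 1.17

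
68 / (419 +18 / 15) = 0.16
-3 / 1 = -3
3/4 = 0.75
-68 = -68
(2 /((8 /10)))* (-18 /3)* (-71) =1065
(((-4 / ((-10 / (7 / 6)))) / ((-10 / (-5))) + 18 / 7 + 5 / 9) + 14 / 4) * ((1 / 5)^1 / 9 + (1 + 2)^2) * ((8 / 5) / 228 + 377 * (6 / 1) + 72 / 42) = 566041949912 / 4039875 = 140113.73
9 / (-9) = -1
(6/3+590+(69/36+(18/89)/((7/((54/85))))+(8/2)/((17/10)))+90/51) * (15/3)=2990.26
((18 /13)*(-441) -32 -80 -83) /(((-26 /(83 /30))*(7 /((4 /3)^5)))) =74176768 /1437345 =51.61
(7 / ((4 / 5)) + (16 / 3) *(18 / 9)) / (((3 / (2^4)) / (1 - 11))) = -1035.56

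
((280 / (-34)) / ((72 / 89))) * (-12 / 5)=1246 / 51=24.43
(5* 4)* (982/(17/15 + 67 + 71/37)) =10900200/38879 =280.36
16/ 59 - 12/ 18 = -70/ 177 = -0.40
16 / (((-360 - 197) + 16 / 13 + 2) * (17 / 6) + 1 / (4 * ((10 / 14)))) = -12480 / 1223557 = -0.01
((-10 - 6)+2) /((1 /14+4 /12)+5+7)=-588 /521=-1.13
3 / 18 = 1 / 6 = 0.17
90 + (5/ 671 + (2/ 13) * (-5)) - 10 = 691195/ 8723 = 79.24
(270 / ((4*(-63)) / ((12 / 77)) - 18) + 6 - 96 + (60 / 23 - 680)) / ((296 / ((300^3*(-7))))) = 45460737000000 / 92759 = 490095160.58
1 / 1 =1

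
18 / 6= 3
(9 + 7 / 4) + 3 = 55 / 4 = 13.75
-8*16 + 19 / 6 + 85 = -239 / 6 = -39.83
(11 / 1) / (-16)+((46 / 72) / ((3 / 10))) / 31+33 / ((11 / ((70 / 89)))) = 1.74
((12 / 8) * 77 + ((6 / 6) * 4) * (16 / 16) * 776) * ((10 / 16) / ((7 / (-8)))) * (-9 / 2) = 289755 / 28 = 10348.39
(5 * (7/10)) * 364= 1274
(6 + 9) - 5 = 10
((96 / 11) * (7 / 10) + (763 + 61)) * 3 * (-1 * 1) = -136968 / 55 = -2490.33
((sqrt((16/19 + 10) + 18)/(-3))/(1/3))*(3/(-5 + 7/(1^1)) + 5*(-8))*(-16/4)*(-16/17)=778.40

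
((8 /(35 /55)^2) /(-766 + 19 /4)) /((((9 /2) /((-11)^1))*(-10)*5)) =-42592 /33571125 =-0.00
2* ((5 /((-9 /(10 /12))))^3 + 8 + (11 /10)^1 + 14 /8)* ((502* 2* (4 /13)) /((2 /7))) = 29743539658 /1279395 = 23248.13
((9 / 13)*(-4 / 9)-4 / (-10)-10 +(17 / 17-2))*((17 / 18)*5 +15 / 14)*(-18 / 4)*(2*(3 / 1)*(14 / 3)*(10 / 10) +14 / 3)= 362299 / 39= 9289.72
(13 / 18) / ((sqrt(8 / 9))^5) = 351 * sqrt(2) / 512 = 0.97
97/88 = 1.10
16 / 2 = 8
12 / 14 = 6 / 7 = 0.86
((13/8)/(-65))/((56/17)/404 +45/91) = -156247/3141560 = -0.05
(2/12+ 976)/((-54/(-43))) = 251851/324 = 777.32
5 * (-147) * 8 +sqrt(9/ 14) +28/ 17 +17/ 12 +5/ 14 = -5875.78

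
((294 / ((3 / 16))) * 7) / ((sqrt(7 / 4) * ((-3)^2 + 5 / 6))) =18816 * sqrt(7) / 59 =843.77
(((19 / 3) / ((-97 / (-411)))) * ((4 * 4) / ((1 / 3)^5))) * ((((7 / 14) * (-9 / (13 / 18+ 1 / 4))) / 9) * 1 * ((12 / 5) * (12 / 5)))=-309069.13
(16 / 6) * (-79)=-210.67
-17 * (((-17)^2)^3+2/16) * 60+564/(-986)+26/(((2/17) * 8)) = -97102543974883/3944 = -24620320480.45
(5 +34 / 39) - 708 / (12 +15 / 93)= -59203 / 1131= -52.35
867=867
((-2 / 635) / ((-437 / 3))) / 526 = 3 / 72981185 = 0.00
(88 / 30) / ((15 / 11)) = 484 / 225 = 2.15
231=231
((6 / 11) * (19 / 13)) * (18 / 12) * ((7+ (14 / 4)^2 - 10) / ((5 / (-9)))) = -56943 / 2860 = -19.91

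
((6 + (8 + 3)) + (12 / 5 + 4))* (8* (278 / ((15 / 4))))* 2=693888 / 25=27755.52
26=26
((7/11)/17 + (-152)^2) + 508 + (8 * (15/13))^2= 748904019/31603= 23697.24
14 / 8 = 7 / 4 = 1.75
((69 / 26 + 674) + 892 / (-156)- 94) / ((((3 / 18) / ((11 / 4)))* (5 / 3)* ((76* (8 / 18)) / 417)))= 5573328849 / 79040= 70512.76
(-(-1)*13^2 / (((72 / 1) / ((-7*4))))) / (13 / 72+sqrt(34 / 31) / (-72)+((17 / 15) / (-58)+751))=-166804579991140 / 1906464714423021 - 99490300*sqrt(1054) / 1906464714423021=-0.09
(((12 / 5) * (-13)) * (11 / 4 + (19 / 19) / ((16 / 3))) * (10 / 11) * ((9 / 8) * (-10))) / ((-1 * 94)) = -1755 / 176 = -9.97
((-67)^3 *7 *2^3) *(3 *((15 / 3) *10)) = -2526409200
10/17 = 0.59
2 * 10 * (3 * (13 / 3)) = 260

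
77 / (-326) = -77 / 326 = -0.24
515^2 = 265225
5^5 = 3125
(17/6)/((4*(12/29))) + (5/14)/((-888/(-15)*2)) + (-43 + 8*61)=4165169/9324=446.71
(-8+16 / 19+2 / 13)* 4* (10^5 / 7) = -692000000 / 1729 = -400231.35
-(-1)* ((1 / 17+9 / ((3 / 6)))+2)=341 / 17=20.06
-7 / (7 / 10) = -10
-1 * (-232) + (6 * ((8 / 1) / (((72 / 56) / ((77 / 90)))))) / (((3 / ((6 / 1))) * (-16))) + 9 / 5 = 31024 / 135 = 229.81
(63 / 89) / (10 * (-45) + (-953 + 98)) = -7 / 12905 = -0.00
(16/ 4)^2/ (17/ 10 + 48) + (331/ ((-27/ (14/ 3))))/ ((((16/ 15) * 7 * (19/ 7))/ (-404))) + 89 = 627079463/ 509922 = 1229.76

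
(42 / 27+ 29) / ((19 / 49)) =13475 / 171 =78.80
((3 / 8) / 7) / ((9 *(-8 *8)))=-1 / 10752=-0.00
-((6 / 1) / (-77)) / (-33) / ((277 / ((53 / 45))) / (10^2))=-2120 / 2111571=-0.00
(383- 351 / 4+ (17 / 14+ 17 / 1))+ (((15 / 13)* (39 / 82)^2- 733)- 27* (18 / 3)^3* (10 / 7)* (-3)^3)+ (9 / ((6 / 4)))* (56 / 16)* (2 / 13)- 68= 68673126469 / 305942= 224464.53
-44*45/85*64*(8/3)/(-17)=67584/289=233.85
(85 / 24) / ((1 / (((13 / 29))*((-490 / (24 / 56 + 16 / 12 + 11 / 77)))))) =-379015 / 928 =-408.42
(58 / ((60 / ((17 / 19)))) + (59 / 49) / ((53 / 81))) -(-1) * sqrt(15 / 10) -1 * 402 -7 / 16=-4733758847 / 11842320 + sqrt(6) / 2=-398.51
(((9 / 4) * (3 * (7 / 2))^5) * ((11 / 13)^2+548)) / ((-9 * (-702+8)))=378730938033 / 15012608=25227.52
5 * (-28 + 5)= -115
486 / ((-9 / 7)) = -378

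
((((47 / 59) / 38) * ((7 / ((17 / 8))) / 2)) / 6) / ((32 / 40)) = 1645 / 228684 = 0.01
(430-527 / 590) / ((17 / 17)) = 429.11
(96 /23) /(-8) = -12 /23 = -0.52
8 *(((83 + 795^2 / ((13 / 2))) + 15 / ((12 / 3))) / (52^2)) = 5060711 / 17576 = 287.93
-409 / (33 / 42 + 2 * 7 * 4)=-5726 / 795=-7.20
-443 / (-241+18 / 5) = 2215 / 1187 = 1.87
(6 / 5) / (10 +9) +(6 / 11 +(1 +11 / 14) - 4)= -23491 / 14630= -1.61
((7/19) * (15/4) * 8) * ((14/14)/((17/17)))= 210/19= 11.05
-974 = -974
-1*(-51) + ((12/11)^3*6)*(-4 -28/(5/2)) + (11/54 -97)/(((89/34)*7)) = -72.69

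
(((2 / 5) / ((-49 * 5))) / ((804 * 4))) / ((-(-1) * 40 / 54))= -9 / 13132000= -0.00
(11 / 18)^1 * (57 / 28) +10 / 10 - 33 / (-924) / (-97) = 36563 / 16296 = 2.24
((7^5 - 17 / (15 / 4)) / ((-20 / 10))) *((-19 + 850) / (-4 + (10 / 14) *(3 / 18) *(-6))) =488699743 / 330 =1480908.31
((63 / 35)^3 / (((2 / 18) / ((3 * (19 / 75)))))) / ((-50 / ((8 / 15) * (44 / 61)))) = -7313328 / 23828125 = -0.31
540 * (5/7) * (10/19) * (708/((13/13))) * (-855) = -860220000/7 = -122888571.43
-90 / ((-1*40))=9 / 4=2.25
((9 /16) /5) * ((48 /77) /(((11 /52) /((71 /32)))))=24921 /33880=0.74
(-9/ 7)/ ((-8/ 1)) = 9/ 56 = 0.16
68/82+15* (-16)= -9806/41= -239.17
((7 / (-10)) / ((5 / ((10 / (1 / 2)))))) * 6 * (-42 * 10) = 7056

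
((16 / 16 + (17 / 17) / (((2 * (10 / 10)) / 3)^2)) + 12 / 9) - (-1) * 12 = 199 / 12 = 16.58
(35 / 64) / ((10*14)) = 1 / 256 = 0.00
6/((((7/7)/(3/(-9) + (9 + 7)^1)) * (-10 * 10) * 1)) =-47/50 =-0.94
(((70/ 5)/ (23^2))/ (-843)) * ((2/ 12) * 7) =-49/ 1337841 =-0.00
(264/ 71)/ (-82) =-132/ 2911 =-0.05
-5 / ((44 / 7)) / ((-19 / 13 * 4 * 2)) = 455 / 6688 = 0.07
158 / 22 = 7.18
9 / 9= 1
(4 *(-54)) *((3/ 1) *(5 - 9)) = 2592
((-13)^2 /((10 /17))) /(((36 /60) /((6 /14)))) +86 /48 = 34777 /168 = 207.01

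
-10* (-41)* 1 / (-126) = -205 / 63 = -3.25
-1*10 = -10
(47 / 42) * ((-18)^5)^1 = -14801616 / 7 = -2114516.57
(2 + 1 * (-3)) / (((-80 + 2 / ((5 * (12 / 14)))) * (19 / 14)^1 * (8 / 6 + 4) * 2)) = 315 / 362672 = 0.00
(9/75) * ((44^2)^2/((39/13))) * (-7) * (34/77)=-11585024/25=-463400.96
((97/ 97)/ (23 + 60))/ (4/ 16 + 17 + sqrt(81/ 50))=2300/ 3275097 -40 * sqrt(2)/ 1091699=0.00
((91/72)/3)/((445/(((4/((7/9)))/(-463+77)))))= -13/1030620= -0.00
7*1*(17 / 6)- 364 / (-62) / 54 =33383 / 1674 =19.94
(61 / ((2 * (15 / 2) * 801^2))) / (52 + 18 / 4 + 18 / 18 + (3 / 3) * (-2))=122 / 1068265665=0.00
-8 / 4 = -2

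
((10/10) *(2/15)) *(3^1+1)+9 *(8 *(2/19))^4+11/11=11844743/1954815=6.06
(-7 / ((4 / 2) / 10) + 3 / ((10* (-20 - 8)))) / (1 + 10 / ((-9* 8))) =-88227 / 2170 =-40.66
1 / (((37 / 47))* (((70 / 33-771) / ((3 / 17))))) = -4653 / 15959617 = -0.00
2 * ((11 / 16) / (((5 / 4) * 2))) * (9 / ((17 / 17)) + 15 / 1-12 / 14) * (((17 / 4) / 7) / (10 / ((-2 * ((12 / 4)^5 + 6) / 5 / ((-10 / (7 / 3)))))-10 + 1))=-1257201 / 1394120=-0.90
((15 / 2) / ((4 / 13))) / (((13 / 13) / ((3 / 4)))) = 585 / 32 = 18.28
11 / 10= 1.10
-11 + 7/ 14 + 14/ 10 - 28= -37.10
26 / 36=13 / 18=0.72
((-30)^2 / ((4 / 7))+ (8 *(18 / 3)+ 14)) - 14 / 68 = 55651 / 34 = 1636.79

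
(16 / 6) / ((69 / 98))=3.79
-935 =-935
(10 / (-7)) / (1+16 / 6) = -30 / 77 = -0.39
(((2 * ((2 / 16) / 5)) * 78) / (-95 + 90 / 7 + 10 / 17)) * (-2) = 1547 / 16175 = 0.10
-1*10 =-10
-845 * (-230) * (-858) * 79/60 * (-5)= 1097785975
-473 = -473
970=970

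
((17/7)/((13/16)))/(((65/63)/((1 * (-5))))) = -2448/169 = -14.49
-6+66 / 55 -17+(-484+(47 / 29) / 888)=-65126573 / 128760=-505.80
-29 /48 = -0.60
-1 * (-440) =440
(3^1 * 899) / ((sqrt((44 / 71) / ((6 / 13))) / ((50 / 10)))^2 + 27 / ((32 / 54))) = 7412400 / 125371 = 59.12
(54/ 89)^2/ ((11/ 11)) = 2916/ 7921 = 0.37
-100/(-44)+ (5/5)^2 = 36/11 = 3.27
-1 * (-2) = 2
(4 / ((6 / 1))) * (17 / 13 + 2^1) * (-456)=-13072 / 13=-1005.54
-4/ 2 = -2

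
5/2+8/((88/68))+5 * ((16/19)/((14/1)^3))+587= 85405505/143374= 595.68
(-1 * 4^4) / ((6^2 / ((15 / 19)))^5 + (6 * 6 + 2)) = -0.00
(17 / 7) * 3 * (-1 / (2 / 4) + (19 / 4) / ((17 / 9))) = 3.75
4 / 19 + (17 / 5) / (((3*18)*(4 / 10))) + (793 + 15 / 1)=1658771 / 2052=808.37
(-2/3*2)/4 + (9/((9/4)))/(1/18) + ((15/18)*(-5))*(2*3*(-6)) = 665/3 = 221.67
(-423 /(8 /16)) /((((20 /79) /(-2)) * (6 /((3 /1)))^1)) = 33417 /10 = 3341.70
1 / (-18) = -1 / 18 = -0.06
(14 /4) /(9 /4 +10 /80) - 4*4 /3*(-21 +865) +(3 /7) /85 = -152612569 /33915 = -4499.85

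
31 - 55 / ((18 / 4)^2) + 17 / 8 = 19705 / 648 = 30.41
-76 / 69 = -1.10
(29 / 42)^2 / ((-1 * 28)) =-841 / 49392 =-0.02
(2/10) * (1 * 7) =7/5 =1.40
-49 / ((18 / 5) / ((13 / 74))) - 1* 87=-119069 / 1332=-89.39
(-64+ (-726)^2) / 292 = 131753 / 73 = 1804.84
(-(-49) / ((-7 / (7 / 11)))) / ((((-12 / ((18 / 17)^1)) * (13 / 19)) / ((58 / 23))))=80997 / 55913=1.45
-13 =-13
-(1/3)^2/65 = -1/585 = -0.00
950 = 950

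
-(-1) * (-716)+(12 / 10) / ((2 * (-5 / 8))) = -716.96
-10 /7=-1.43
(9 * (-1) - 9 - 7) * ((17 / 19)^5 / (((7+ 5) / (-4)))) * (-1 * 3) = -35496425 / 2476099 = -14.34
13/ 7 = 1.86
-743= -743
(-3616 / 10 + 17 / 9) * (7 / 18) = -113309 / 810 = -139.89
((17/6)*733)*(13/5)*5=161993/6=26998.83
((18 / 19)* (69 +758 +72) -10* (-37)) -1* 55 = 1166.68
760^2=577600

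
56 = 56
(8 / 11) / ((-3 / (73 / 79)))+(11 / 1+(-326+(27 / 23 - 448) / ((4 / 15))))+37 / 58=-13842676403 / 6955476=-1990.18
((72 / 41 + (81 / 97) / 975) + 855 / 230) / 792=36164833 / 5232141200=0.01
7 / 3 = 2.33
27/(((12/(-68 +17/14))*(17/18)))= -4455/28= -159.11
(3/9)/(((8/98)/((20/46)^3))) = 12250/36501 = 0.34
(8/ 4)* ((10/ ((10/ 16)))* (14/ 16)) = 28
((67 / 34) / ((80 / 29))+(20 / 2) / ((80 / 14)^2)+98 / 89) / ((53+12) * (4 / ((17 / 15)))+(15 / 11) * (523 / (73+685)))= 89220769 / 9686630950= 0.01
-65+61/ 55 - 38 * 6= -16054/ 55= -291.89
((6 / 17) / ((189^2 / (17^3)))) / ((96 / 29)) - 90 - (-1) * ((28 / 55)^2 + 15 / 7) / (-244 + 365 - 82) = -2021094917767 / 22475653200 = -89.92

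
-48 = -48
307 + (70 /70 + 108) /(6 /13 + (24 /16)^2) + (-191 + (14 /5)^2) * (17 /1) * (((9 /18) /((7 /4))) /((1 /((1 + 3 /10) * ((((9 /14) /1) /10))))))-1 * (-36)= 5334621529 /17272500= 308.85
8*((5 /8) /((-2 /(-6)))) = 15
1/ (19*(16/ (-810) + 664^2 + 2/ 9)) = 405/ 3392696278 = 0.00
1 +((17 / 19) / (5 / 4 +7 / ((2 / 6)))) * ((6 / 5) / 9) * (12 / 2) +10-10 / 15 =262921 / 25365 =10.37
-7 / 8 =-0.88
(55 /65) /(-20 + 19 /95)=-5 /117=-0.04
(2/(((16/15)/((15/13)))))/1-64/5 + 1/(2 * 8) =-10997/1040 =-10.57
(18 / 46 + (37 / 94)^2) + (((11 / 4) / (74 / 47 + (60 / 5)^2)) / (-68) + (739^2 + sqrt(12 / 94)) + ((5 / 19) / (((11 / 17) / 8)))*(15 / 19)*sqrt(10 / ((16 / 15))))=sqrt(282) / 47 + 12750*sqrt(6) / 3971 + 4694314168891375 / 8595731488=546129.77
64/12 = 16/3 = 5.33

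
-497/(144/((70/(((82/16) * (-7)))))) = 2485/369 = 6.73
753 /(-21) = -251 /7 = -35.86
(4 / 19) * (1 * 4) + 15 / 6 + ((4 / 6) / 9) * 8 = 4037 / 1026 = 3.93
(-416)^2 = 173056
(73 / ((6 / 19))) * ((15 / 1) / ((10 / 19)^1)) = 26353 / 4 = 6588.25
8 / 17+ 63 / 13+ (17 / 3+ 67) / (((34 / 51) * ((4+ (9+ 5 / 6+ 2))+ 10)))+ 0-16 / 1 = -221421 / 34255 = -6.46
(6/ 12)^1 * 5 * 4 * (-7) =-70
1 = 1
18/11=1.64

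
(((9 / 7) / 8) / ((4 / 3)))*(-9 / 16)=-243 / 3584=-0.07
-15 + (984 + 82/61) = 59191/61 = 970.34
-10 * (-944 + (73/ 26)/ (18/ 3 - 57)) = 6259085/ 663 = 9440.55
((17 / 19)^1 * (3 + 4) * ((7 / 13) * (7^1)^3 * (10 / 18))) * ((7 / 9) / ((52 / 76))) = 10000165 / 13689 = 730.53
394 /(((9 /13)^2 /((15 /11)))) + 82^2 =2329958 /297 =7844.98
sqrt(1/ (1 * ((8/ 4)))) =sqrt(2)/ 2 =0.71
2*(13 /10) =13 /5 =2.60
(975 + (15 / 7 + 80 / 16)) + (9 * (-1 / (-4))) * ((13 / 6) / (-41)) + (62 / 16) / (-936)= 2110415575 / 2149056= 982.02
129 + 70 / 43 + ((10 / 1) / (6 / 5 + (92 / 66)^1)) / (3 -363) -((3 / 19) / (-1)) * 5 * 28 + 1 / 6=213846635 / 1398704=152.89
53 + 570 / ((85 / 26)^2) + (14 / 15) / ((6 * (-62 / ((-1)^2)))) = 85734119 / 806310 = 106.33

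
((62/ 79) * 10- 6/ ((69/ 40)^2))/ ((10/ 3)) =73114/ 41791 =1.75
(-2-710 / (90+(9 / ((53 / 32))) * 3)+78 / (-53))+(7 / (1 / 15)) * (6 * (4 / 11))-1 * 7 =348071590 / 1642311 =211.94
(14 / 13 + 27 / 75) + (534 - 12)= 170117 / 325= 523.44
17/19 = 0.89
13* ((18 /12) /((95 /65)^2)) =6591 /722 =9.13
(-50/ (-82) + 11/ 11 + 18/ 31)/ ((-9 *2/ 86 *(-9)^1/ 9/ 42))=558656/ 1271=439.54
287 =287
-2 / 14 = -1 / 7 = -0.14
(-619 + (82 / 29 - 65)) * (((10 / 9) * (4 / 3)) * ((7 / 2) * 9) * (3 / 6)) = -1382780 / 87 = -15894.02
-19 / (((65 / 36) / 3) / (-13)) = 410.40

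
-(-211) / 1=211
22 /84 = 11 /42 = 0.26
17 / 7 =2.43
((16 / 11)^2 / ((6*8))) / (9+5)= 8 / 2541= 0.00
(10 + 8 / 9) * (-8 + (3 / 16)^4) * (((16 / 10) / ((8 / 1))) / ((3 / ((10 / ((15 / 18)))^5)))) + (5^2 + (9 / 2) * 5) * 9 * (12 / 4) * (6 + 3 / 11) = -1436800.77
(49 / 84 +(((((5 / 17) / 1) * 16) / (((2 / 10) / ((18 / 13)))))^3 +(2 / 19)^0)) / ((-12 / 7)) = -20172.39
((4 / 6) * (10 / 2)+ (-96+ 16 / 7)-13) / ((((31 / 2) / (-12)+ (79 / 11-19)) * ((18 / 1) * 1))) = 95524 / 218043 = 0.44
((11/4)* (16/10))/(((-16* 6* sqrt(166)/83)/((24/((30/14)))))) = -77* sqrt(166)/300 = -3.31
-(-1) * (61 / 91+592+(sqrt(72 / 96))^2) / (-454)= -216005 / 165256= -1.31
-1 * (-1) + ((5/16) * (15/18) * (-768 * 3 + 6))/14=-9351/224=-41.75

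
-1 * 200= -200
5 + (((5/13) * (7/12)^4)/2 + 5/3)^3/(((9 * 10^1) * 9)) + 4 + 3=304794032694529176889/25386919799524687872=12.01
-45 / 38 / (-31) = 45 / 1178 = 0.04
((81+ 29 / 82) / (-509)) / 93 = -6671 / 3881634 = -0.00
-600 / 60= -10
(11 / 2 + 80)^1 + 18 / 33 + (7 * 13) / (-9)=75.93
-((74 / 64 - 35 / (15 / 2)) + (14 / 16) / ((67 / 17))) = 21151 / 6432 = 3.29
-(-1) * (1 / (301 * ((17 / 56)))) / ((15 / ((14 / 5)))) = 112 / 54825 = 0.00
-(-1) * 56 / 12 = 14 / 3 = 4.67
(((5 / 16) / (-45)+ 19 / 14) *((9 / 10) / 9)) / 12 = 1361 / 120960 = 0.01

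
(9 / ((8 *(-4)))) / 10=-9 / 320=-0.03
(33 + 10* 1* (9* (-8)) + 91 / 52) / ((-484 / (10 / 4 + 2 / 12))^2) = -2741 / 131769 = -0.02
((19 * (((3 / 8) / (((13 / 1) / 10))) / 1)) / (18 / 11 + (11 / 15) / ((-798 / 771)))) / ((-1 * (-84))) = 297825 / 4235192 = 0.07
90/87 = 1.03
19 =19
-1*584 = -584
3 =3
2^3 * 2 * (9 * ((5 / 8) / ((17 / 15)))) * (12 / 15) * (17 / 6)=180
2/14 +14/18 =58/63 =0.92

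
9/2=4.50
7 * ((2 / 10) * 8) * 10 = 112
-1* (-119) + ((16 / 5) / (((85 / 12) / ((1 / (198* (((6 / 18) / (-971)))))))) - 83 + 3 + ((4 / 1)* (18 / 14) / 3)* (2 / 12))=1068121 / 32725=32.64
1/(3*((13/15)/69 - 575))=-345/595112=-0.00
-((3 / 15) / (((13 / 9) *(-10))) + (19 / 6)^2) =-117163 / 11700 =-10.01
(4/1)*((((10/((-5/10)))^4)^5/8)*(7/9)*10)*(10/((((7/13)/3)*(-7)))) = -68157440000000000000000000000/21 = -3245592380952380952380952000.00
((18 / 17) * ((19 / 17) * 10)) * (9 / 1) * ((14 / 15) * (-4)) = -114912 / 289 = -397.62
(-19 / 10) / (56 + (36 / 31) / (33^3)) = -2351877 / 69318520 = -0.03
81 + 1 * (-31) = 50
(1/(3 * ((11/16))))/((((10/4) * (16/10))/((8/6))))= 16/99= 0.16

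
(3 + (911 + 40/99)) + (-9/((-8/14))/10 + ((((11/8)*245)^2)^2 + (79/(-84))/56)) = 1279488503312866271/99348480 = 12878792944.92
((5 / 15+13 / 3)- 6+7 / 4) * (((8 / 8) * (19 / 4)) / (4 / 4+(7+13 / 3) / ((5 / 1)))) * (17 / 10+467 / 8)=228285 / 6272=36.40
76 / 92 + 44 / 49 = 1943 / 1127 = 1.72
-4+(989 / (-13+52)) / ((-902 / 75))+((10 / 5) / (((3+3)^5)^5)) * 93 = -169702758441319548140039 / 27781129786579639861248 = -6.11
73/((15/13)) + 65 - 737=-9131/15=-608.73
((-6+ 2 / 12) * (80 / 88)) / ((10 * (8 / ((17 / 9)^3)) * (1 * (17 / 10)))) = -50575 / 192456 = -0.26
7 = 7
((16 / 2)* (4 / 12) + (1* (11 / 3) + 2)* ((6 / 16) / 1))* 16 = 230 / 3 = 76.67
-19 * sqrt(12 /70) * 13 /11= -247 * sqrt(210) /385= -9.30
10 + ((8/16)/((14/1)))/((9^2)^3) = 148803481/14880348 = 10.00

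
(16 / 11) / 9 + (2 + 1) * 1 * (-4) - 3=-1469 / 99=-14.84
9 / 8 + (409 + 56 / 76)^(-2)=545458913 / 484849800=1.13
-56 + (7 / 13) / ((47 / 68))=-33740 / 611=-55.22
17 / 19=0.89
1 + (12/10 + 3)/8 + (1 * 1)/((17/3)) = 1157/680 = 1.70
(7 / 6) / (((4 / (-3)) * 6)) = -7 / 48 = -0.15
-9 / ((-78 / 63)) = 7.27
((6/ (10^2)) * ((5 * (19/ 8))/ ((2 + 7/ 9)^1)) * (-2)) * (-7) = 3591/ 1000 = 3.59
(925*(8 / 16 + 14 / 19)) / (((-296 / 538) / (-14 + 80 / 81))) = 27058.40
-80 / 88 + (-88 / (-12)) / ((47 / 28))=5366 / 1551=3.46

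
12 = 12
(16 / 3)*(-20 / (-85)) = 64 / 51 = 1.25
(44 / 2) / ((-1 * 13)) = -22 / 13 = -1.69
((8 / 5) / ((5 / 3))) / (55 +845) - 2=-3748 / 1875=-2.00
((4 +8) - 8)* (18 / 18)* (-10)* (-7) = 280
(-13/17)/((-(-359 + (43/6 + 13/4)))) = -156/71111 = -0.00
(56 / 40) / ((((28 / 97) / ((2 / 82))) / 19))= 1843 / 820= 2.25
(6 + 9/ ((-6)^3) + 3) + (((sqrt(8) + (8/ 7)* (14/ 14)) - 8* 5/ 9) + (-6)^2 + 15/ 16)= 2* sqrt(2) + 42935/ 1008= 45.42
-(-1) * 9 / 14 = 9 / 14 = 0.64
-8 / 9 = -0.89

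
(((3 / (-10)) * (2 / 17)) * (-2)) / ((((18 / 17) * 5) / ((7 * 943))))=6601 / 75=88.01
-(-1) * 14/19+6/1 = 128/19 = 6.74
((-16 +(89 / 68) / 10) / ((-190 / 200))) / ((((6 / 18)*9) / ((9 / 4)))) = 32373 / 2584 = 12.53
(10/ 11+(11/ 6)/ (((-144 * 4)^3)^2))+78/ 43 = 282229244985845224531/ 103644746023528562688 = 2.72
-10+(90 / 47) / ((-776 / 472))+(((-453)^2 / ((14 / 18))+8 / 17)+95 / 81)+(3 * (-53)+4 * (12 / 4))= 11587366066055 / 43944201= 263683.62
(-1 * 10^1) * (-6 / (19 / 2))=120 / 19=6.32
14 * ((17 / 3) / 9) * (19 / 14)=323 / 27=11.96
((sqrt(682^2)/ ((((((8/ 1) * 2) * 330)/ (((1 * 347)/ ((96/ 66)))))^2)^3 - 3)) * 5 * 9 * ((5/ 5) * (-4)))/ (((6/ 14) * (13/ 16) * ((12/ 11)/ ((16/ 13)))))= -117344278284922065287680/ 34677997720644881439989997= -0.00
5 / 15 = 1 / 3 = 0.33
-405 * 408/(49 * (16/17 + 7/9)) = -25281720/12887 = -1961.80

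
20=20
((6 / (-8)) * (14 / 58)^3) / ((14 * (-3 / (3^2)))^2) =-189 / 390224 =-0.00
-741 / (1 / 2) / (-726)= 247 / 121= 2.04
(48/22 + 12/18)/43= 94/1419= 0.07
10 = 10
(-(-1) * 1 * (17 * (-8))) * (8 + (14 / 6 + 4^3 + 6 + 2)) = -33592 / 3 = -11197.33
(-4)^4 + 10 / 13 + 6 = 3416 / 13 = 262.77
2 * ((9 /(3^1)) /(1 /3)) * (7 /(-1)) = -126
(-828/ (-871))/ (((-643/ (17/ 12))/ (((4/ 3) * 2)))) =-3128/ 560053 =-0.01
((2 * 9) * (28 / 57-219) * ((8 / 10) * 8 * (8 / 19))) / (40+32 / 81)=-38740032 / 147649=-262.38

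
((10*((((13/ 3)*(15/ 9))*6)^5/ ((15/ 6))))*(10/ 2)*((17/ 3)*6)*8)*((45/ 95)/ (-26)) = -7768592000000/ 513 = -15143454191.03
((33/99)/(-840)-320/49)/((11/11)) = -115207/17640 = -6.53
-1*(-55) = 55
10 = 10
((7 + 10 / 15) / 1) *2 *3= 46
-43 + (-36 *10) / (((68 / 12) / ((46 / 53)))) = -88423 / 901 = -98.14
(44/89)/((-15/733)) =-32252/1335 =-24.16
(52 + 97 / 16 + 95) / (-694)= -2449 / 11104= -0.22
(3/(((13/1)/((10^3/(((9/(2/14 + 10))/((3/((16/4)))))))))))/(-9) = -21.67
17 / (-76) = -17 / 76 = -0.22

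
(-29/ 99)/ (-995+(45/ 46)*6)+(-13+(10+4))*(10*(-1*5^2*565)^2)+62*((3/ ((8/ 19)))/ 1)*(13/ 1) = 8987207196343709/ 4504500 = 1995161992.75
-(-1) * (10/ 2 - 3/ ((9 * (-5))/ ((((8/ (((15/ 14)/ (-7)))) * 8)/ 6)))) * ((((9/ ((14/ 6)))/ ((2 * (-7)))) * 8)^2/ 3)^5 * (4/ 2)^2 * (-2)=-62915174436603691008/ 1994806657440300025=-31.54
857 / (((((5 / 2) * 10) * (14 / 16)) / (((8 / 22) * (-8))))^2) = 56164352 / 3705625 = 15.16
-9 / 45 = -1 / 5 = -0.20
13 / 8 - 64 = -499 / 8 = -62.38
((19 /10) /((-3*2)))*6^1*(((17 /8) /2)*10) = -323 /16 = -20.19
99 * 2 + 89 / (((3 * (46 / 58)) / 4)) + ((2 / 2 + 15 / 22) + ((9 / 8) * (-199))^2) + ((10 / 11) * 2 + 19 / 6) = 222894533 / 4416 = 50474.31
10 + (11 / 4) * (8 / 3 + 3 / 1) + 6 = 379 / 12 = 31.58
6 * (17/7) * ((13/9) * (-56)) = -3536/3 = -1178.67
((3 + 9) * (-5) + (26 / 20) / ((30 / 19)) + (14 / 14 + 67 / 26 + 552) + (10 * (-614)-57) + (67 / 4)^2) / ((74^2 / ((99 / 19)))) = -2790235173 / 541028800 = -5.16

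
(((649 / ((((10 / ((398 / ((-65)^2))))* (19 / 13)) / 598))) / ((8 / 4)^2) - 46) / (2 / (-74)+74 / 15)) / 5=43638429 / 1847750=23.62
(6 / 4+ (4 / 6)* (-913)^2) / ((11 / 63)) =70019985 / 22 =3182726.59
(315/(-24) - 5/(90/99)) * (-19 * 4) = 2831/2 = 1415.50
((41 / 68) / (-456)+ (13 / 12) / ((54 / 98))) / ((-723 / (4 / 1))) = -1644901 / 151326792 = -0.01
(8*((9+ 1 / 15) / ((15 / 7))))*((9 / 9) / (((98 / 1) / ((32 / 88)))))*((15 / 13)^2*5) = 10880 / 13013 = 0.84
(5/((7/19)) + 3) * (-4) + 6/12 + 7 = -58.79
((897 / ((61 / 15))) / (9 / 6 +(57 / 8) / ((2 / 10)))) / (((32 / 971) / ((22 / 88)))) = 1451645 / 32208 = 45.07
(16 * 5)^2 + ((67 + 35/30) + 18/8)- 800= 68045/12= 5670.42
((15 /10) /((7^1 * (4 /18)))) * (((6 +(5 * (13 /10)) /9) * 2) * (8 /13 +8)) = 1452 /13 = 111.69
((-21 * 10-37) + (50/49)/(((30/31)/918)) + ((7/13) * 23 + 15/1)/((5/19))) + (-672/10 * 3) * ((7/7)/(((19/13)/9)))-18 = -26288373/60515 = -434.41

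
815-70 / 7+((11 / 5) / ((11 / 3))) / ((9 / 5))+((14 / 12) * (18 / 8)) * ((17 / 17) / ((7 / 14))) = 9727 / 12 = 810.58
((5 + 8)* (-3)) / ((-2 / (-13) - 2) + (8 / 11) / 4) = 5577 / 238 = 23.43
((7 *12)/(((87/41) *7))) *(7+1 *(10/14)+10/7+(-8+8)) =10496/203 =51.70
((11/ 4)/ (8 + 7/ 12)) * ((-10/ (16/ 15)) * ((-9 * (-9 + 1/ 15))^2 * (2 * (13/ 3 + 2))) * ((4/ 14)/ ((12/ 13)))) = -109769517/ 1442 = -76123.10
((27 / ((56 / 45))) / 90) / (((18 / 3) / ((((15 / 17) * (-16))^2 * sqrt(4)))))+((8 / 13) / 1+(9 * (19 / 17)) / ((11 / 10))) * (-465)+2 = -1307666432 / 289289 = -4520.28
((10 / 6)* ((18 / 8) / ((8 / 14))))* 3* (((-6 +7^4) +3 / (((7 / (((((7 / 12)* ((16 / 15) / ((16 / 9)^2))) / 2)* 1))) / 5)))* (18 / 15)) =57944943 / 1024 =56586.86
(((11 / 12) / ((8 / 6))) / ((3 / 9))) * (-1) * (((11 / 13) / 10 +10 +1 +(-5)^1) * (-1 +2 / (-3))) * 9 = 78309 / 416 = 188.24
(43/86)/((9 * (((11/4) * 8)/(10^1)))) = 5/198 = 0.03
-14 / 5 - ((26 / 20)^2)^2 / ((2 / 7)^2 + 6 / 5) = -3157889 / 628000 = -5.03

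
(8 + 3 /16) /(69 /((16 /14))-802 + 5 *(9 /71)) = -9301 /841766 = -0.01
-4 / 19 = -0.21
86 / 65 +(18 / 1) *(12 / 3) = 4766 / 65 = 73.32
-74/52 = -37/26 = -1.42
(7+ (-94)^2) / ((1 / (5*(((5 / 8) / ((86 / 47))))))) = 10390525 / 688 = 15102.51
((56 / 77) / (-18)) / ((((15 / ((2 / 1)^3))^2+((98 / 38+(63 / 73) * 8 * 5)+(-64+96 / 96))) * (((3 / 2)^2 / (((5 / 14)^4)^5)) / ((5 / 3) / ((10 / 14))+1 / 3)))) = 132274627685546875 / 54247649860333396793964806784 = 0.00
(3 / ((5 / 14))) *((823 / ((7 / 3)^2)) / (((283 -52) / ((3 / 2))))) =22221 / 2695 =8.25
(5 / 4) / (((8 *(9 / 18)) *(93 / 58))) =145 / 744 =0.19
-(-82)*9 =738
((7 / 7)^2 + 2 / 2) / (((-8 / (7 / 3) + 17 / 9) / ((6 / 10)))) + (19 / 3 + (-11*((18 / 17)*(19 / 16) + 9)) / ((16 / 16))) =-107.28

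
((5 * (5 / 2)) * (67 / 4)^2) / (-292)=-112225 / 9344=-12.01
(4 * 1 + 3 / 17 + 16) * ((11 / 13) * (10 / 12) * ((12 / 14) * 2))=5390 / 221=24.39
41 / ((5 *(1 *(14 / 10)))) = 5.86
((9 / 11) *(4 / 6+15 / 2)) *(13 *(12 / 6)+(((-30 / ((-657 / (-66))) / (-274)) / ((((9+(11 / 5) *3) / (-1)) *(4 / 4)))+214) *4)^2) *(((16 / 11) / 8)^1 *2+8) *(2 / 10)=251263877811913799308 / 30679635006735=8189923.96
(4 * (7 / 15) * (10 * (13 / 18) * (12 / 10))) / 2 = 364 / 45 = 8.09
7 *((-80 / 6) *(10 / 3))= -311.11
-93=-93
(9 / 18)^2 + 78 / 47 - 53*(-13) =129891 / 188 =690.91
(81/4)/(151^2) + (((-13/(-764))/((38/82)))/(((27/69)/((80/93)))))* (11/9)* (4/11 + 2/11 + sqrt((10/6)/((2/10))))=45460899379/831089062476 + 13484900* sqrt(3)/82011771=0.34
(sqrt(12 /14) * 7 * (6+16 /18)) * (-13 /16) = -403 * sqrt(42) /72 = -36.27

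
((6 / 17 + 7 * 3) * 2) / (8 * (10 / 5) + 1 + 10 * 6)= 66 / 119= 0.55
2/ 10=1/ 5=0.20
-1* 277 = -277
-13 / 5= -2.60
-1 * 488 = -488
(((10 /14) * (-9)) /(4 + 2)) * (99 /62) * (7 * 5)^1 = -7425 /124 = -59.88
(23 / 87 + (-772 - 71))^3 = -394123044313432 / 658503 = -598513665.56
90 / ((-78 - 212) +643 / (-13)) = -0.27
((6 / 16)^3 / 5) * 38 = 513 / 1280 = 0.40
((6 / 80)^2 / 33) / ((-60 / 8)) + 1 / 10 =0.10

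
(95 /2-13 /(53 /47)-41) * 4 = -1066 /53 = -20.11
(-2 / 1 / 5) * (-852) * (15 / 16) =639 / 2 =319.50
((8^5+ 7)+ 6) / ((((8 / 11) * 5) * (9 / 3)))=120197 / 40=3004.92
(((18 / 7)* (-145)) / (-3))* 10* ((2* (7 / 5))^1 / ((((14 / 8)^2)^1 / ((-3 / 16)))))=-10440 / 49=-213.06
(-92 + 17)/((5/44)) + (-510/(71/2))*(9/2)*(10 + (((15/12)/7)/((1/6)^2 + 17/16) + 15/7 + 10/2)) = -1778.84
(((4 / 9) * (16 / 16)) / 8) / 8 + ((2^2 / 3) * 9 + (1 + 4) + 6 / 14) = 17575 / 1008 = 17.44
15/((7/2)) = 30/7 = 4.29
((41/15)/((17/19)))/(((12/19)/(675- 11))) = 2456966/765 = 3211.72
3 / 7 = 0.43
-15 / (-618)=5 / 206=0.02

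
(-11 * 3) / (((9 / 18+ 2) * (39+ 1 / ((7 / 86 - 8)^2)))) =-30608226 / 90470375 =-0.34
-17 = -17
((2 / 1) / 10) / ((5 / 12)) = 12 / 25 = 0.48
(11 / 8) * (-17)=-187 / 8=-23.38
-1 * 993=-993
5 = 5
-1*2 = -2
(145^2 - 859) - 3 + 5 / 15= 60490 / 3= 20163.33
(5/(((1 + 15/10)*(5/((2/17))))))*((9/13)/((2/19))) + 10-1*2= 9182/1105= 8.31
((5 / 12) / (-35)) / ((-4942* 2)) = 1 / 830256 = 0.00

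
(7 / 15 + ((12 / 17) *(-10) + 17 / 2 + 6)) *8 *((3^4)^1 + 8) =1435748 / 255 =5630.38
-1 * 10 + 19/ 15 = -131/ 15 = -8.73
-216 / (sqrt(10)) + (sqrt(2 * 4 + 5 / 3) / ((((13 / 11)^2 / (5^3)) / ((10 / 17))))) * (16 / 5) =-108 * sqrt(10) / 5 + 484000 * sqrt(87) / 8619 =455.47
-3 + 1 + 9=7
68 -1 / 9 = 611 / 9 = 67.89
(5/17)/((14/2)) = 5/119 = 0.04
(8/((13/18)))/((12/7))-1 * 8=-20/13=-1.54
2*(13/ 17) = 26/ 17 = 1.53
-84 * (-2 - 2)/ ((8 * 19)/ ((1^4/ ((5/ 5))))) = 42/ 19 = 2.21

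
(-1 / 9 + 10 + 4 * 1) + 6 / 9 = 131 / 9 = 14.56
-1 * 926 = -926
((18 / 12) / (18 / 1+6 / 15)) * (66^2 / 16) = 16335 / 736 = 22.19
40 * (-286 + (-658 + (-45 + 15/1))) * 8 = -311680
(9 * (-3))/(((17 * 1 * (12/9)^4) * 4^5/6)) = -0.00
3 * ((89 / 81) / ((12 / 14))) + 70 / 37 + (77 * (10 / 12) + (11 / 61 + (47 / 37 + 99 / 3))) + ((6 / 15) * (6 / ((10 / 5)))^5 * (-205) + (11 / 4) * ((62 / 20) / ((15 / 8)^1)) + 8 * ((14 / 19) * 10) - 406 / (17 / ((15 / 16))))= -19780.54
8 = 8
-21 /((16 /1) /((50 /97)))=-525 /776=-0.68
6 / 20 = 3 / 10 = 0.30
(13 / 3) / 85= 13 / 255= 0.05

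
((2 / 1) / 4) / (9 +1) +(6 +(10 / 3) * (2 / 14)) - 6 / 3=1901 / 420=4.53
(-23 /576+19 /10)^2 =28697449 /8294400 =3.46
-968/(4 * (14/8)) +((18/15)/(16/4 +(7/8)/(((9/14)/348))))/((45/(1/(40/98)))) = -138.29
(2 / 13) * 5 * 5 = 50 / 13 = 3.85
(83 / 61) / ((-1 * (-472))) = 83 / 28792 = 0.00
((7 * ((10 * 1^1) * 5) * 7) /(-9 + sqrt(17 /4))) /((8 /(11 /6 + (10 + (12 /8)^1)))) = -147000 /307 - 24500 * sqrt(17) /921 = -588.51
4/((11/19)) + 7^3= 3849/11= 349.91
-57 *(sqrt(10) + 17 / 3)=-323 - 57 *sqrt(10)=-503.25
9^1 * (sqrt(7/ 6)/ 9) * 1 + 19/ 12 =sqrt(42)/ 6 + 19/ 12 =2.66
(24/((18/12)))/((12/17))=68/3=22.67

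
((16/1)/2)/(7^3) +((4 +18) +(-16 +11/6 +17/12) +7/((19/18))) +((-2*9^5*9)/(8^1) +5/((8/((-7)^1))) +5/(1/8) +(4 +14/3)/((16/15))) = -3461845913/26068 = -132800.60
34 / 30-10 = -133 / 15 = -8.87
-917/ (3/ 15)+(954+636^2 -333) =400532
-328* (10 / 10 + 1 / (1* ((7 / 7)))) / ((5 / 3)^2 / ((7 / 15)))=-13776 / 125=-110.21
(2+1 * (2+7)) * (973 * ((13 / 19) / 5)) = 1464.62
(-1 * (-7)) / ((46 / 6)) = 21 / 23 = 0.91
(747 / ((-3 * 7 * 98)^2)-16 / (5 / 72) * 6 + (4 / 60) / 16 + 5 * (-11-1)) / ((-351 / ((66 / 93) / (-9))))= -89599702709 / 276509974104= -0.32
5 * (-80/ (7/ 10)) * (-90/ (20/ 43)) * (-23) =-17802000/ 7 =-2543142.86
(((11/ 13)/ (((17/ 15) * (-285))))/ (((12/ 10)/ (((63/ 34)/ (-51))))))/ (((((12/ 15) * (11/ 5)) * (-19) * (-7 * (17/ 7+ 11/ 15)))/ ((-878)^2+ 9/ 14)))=20235721875/ 244954476416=0.08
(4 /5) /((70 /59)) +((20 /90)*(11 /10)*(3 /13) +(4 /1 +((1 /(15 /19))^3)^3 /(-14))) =28904279772623 /6996691406250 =4.13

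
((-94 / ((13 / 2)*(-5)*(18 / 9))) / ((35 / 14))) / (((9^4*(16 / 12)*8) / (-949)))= -3431 / 437400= -0.01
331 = 331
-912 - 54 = -966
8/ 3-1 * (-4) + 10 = 16.67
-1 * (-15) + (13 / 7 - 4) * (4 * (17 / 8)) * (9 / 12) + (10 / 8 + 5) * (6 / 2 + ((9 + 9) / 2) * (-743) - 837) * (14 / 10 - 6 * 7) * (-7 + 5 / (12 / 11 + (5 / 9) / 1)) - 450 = -69044318235 / 9128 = -7564013.83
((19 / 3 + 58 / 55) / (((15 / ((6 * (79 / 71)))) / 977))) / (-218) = -94086077 / 6384675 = -14.74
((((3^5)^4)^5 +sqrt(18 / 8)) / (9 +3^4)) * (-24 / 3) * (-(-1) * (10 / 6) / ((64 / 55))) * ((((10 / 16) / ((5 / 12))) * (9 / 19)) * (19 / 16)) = -56691527280521246414010724274218339997231827420275 / 1024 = -55362819609884029701182350000000000000000000000.00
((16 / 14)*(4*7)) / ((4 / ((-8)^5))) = -262144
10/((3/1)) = 10/3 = 3.33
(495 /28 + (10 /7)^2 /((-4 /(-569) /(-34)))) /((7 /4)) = -1931135 /343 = -5630.13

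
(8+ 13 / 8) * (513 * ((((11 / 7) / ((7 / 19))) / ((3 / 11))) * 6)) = 12973257 / 28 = 463330.61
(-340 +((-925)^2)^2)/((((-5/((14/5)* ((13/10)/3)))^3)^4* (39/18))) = 807119366567690022490242742800202/57285069487988948822021484375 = 14089.52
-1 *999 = -999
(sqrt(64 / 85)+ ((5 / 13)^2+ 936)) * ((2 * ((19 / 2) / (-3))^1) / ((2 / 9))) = -9017913 / 338 - 228 * sqrt(85) / 85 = -26704.95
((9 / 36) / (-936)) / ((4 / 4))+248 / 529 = 927983 / 1980576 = 0.47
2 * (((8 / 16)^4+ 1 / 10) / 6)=13 / 240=0.05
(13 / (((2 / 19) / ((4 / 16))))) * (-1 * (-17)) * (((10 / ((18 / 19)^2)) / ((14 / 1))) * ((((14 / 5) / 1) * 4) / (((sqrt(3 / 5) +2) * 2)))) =843.10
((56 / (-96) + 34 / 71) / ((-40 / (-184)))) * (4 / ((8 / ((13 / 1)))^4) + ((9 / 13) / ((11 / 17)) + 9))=-11378828801 / 623800320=-18.24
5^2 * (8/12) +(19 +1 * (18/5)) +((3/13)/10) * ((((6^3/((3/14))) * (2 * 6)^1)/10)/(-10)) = 177817/4875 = 36.48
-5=-5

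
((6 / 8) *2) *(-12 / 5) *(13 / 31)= -234 / 155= -1.51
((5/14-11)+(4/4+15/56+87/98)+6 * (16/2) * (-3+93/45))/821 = -104443/1609160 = -0.06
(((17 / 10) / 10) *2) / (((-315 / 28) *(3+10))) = -34 / 14625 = -0.00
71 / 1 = 71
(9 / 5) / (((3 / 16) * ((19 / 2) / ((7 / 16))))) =42 / 95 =0.44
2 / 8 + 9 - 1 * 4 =21 / 4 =5.25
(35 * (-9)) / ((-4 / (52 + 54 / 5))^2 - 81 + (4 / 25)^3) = 121319296875 / 31193250589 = 3.89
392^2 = 153664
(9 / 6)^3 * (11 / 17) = 2.18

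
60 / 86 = 30 / 43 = 0.70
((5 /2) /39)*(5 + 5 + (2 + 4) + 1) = 85 /78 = 1.09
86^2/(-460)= -1849/115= -16.08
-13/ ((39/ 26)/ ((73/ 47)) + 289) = -1898/ 42335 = -0.04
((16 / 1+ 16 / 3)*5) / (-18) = -160 / 27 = -5.93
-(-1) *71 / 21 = 71 / 21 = 3.38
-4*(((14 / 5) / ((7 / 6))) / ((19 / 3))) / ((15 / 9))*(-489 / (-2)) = -105624 / 475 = -222.37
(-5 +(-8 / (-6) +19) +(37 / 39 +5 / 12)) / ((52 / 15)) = 13025 / 2704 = 4.82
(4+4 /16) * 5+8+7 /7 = 121 /4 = 30.25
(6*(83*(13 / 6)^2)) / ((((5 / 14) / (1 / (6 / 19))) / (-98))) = -91413959 / 45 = -2031421.31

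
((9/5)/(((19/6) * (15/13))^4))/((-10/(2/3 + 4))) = -0.00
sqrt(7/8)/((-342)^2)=sqrt(14)/467856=0.00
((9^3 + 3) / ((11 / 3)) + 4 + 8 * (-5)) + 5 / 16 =28855 / 176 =163.95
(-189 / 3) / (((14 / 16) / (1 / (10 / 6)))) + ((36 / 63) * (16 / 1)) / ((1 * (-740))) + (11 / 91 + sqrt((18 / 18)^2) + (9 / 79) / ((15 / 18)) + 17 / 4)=-37.70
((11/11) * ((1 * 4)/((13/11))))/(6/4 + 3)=88/117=0.75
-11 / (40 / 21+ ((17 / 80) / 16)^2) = -378470400 / 65542069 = -5.77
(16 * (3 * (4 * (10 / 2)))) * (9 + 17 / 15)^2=1478656 / 15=98577.07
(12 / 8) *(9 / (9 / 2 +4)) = 27 / 17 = 1.59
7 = 7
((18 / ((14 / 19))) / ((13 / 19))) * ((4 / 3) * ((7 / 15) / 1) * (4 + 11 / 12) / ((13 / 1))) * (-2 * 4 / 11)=-170392 / 27885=-6.11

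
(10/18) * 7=35/9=3.89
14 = 14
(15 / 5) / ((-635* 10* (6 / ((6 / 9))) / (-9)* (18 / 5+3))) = 1 / 13970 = 0.00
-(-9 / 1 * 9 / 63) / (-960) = -3 / 2240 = -0.00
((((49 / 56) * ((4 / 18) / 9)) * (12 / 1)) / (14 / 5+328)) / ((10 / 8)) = 14 / 22329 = 0.00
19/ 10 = 1.90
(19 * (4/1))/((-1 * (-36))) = 19/9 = 2.11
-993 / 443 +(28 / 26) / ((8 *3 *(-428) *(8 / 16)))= -33153413 / 14789112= -2.24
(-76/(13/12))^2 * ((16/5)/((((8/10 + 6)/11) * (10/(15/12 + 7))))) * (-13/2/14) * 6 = -452884608/7735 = -58550.05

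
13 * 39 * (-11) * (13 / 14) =-72501 / 14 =-5178.64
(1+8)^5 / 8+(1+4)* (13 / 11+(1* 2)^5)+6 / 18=1992505 / 264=7547.37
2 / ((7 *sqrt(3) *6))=sqrt(3) / 63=0.03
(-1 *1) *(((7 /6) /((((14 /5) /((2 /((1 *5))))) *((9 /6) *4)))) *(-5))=5 /36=0.14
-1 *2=-2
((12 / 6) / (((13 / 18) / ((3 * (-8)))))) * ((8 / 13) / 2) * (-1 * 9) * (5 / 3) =51840 / 169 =306.75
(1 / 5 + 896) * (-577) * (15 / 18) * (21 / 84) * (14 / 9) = -18098759 / 108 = -167581.10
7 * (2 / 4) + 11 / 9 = 85 / 18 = 4.72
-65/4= -16.25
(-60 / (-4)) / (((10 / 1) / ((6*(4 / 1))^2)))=864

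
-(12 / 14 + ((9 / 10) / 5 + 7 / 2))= -794 / 175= -4.54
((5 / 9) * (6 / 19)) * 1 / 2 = 5 / 57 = 0.09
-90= -90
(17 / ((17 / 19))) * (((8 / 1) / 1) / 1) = 152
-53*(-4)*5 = 1060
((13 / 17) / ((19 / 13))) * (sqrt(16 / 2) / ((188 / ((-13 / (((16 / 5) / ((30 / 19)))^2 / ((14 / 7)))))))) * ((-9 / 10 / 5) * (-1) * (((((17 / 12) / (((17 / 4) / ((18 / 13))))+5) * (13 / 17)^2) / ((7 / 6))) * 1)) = -12319073325 * sqrt(2) / 709550709952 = -0.02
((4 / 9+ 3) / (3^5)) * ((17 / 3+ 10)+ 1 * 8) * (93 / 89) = 68231 / 194643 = 0.35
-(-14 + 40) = -26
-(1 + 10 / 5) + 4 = 1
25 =25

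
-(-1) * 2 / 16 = 1 / 8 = 0.12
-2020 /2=-1010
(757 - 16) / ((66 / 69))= 17043 / 22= 774.68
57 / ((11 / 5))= 25.91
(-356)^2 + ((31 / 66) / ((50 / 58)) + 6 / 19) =3973200581 / 31350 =126736.86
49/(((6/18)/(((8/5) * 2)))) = 2352/5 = 470.40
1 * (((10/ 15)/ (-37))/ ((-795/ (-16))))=-0.00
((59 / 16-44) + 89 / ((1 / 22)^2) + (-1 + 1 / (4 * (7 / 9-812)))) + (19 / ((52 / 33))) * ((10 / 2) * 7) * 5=68557229147 / 1518608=45144.78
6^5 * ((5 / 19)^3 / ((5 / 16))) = 3110400 / 6859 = 453.48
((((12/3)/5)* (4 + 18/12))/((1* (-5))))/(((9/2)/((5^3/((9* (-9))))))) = 220/729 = 0.30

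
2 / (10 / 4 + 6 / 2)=4 / 11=0.36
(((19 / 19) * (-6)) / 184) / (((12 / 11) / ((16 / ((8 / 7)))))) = -77 / 184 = -0.42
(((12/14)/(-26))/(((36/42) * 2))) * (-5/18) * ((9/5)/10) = 1/1040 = 0.00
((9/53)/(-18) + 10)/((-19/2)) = -1059/1007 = -1.05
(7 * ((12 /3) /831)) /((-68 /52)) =-364 /14127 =-0.03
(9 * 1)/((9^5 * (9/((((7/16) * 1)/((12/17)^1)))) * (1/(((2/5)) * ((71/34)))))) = 497/56687040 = 0.00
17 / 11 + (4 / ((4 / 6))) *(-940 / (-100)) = 57.95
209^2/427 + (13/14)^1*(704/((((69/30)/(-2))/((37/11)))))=-17773577/9821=-1809.75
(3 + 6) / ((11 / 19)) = 15.55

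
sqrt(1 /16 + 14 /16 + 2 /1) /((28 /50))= 25 * sqrt(47) /56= 3.06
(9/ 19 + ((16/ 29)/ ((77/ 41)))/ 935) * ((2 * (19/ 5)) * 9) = 338456862/ 10439275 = 32.42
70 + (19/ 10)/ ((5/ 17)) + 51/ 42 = 13593/ 175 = 77.67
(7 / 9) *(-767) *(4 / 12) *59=-11732.26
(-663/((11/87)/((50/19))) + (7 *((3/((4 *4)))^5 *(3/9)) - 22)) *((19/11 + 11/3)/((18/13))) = -3504514641683965/65088258048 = -53842.50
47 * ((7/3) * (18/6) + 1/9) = 334.22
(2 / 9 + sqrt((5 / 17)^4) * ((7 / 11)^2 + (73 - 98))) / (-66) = 299831 / 10385793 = 0.03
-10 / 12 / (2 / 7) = -35 / 12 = -2.92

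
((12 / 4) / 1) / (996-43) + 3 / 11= 0.28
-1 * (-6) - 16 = -10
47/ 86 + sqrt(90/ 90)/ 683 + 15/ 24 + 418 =98485529/ 234952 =419.17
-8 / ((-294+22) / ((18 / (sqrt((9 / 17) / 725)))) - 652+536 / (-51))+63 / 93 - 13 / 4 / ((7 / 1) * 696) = 7175646979363295 / 10417188912217248 - 5780 * sqrt(493) / 17243347291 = 0.69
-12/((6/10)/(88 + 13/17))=-30180/17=-1775.29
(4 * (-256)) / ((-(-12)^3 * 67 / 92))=-1472 / 1809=-0.81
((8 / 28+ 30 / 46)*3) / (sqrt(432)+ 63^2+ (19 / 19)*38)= 1815171 / 2584954337 - 5436*sqrt(3) / 2584954337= 0.00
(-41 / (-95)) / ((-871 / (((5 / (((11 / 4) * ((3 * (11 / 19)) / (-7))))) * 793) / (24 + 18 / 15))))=25010 / 218889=0.11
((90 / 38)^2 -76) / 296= -25411 / 106856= -0.24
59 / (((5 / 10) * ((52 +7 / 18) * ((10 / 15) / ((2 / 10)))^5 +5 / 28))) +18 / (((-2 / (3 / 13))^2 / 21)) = 2248121137059 / 446231296030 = 5.04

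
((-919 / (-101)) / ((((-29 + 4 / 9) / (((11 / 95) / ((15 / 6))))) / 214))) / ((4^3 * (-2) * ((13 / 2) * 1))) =0.00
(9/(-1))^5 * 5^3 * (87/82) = -642157875/82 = -7831193.60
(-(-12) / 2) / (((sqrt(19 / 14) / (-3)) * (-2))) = 9 * sqrt(266) / 19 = 7.73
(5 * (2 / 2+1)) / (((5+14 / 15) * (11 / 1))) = 150 / 979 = 0.15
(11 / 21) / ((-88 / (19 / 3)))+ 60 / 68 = 7237 / 8568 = 0.84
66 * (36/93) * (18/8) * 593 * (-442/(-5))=467072892/155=3013373.50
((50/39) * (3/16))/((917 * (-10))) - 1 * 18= -18.00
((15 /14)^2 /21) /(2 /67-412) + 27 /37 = 27629799 /37869944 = 0.73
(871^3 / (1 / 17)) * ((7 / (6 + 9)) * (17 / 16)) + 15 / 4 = 1336750478053 / 240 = 5569793658.55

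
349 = 349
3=3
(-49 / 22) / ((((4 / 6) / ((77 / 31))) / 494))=-254163 / 62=-4099.40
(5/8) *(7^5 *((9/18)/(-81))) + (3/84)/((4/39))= -292543/4536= -64.49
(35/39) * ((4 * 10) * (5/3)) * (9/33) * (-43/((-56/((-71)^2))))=27095375/429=63159.38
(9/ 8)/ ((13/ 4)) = 9/ 26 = 0.35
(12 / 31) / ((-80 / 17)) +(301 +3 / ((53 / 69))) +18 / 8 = 2522608 / 8215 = 307.07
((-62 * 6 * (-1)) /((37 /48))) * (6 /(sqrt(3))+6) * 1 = 35712 * sqrt(3) /37+107136 /37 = 4567.32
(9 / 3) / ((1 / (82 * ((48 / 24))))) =492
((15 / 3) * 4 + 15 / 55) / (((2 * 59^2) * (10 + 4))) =223 / 1072148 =0.00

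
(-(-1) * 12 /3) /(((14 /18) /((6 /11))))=216 /77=2.81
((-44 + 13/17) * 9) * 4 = -1556.47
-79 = -79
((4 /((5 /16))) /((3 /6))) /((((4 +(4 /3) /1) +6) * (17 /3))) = 576 /1445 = 0.40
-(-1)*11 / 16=0.69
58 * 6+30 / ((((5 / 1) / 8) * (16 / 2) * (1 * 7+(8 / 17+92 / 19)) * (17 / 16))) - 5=1365935 / 3977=343.46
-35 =-35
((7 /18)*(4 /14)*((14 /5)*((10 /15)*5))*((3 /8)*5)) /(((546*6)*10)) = 1 /16848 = 0.00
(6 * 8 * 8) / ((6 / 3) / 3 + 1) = 230.40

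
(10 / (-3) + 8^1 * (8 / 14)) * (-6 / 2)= -26 / 7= -3.71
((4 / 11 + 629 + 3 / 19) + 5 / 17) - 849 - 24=-864034 / 3553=-243.18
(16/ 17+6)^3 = 1643032/ 4913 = 334.43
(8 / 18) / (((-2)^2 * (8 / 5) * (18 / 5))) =25 / 1296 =0.02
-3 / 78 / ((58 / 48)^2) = -288 / 10933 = -0.03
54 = 54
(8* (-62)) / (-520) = 62 / 65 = 0.95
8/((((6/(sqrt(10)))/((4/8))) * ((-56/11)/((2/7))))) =-11 * sqrt(10)/294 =-0.12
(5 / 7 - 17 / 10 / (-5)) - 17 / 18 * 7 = -8752 / 1575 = -5.56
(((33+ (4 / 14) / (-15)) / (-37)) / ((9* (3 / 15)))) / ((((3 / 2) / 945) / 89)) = -3082070 / 111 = -27766.40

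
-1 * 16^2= -256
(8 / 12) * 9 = 6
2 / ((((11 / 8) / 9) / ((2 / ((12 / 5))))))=120 / 11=10.91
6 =6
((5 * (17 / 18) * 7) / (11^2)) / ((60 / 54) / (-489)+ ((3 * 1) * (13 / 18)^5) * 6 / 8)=4524932160 / 7285375999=0.62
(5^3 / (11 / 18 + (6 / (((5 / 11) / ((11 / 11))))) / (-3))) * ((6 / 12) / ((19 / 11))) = -5625 / 589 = -9.55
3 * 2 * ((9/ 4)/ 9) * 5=15/ 2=7.50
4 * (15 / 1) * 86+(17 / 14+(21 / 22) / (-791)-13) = 44794602 / 8701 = 5148.21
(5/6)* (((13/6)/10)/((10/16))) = 13/45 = 0.29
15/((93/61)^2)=18605/2883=6.45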